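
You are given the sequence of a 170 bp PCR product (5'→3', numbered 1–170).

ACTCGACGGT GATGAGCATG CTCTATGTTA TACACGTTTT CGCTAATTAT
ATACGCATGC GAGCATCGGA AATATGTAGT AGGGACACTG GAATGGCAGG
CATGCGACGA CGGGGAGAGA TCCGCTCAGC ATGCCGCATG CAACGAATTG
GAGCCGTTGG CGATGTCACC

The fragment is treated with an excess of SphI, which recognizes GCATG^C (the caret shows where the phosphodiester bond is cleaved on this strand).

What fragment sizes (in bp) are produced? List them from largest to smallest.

SphI sites (GCATGC) start at positions 16, 55, 100, 129, 136.
SphI cuts after base 5 of each site (before the last base), so after positions 20, 59, 104, 133, 140.
Linear molecule, 5 cuts → 6 fragments:
  1–20 → 20 bp
  21–59 → 39 bp
  60–104 → 45 bp
  105–133 → 29 bp
  134–140 → 7 bp
  141–170 → 30 bp
Sorted largest to smallest: 45, 39, 30, 29, 20, 7 bp.

45, 39, 30, 29, 20, 7 bp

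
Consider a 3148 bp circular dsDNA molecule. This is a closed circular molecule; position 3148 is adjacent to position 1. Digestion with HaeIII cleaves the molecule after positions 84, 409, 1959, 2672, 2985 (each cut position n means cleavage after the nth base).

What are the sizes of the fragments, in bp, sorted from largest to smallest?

1550, 713, 325, 313, 247 bp

Circular molecule, 5 cuts → 5 fragments:
  409 − 84 = 325 bp
  1959 − 409 = 1550 bp
  2672 − 1959 = 713 bp
  2985 − 2672 = 313 bp
  wrap: 3148 − 2985 + 84 = 247 bp
Sorted largest to smallest: 1550, 713, 325, 313, 247 bp.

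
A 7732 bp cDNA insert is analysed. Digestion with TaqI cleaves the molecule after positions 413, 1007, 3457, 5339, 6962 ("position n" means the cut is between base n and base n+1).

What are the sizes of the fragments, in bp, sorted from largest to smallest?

Linear molecule, 5 cuts → 6 fragments:
  413 − 0 = 413 bp
  1007 − 413 = 594 bp
  3457 − 1007 = 2450 bp
  5339 − 3457 = 1882 bp
  6962 − 5339 = 1623 bp
  7732 − 6962 = 770 bp
Sorted largest to smallest: 2450, 1882, 1623, 770, 594, 413 bp.

2450, 1882, 1623, 770, 594, 413 bp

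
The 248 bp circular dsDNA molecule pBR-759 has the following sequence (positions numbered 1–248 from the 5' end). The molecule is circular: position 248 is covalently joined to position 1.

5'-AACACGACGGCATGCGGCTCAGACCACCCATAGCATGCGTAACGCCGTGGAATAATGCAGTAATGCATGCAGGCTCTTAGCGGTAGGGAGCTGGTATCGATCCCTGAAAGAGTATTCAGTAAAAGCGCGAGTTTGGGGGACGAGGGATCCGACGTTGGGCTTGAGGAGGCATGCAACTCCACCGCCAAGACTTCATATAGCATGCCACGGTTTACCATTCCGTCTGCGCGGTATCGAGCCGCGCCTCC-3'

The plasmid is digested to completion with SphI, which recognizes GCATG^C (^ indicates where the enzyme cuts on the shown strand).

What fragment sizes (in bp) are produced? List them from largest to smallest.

SphI sites (GCATGC) start at positions 10, 33, 65, 169, 200.
SphI cuts after base 5 of each site (before the last base), so after positions 14, 37, 69, 173, 204.
Circular molecule, 5 cuts → 5 fragments:
  15–37 → 23 bp
  38–69 → 32 bp
  70–173 → 104 bp
  174–204 → 31 bp
  205–248 then 1–14 → 44 + 14 = 58 bp
Sorted largest to smallest: 104, 58, 32, 31, 23 bp.

104, 58, 32, 31, 23 bp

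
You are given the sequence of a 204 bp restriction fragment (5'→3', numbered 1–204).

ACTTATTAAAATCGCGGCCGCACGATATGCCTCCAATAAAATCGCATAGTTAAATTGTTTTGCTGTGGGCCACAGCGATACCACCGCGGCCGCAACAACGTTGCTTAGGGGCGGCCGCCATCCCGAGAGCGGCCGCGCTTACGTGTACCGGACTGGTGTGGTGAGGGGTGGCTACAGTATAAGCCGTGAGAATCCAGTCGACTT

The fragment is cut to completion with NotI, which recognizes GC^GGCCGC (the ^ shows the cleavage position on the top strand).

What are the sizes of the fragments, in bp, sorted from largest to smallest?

74, 72, 25, 18, 15 bp

NotI sites (GCGGCCGC) start at positions 14, 86, 111, 129.
NotI cuts after base 2 of each site, so after positions 15, 87, 112, 130.
Linear molecule, 4 cuts → 5 fragments:
  1–15 → 15 bp
  16–87 → 72 bp
  88–112 → 25 bp
  113–130 → 18 bp
  131–204 → 74 bp
Sorted largest to smallest: 74, 72, 25, 18, 15 bp.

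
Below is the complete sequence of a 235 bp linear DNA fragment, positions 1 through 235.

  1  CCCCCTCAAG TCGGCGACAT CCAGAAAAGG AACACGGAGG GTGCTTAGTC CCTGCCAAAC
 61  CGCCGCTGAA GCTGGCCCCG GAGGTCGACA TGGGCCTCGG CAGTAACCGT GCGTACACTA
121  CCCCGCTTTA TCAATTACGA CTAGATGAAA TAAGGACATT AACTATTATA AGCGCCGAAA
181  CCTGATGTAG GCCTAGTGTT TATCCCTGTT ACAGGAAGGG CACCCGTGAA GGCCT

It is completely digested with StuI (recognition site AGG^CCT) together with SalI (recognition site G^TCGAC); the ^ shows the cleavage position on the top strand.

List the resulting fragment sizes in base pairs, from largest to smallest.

StuI sites (AGGCCT) start at positions 189, 230.
StuI cuts after base 3 of each site, so after positions 191, 232.
The SalI site (GTCGAC) starts at position 84.
SalI cuts after the first base of each site, so after position 84.
Combined cut positions: 84, 191, 232.
Linear molecule, 3 cuts → 4 fragments:
  1–84 → 84 bp
  85–191 → 107 bp
  192–232 → 41 bp
  233–235 → 3 bp
Sorted largest to smallest: 107, 84, 41, 3 bp.

107, 84, 41, 3 bp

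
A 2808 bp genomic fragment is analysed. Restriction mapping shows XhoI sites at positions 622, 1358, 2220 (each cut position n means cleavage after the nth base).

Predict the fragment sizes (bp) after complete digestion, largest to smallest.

862, 736, 622, 588 bp

Linear molecule, 3 cuts → 4 fragments:
  622 − 0 = 622 bp
  1358 − 622 = 736 bp
  2220 − 1358 = 862 bp
  2808 − 2220 = 588 bp
Sorted largest to smallest: 862, 736, 622, 588 bp.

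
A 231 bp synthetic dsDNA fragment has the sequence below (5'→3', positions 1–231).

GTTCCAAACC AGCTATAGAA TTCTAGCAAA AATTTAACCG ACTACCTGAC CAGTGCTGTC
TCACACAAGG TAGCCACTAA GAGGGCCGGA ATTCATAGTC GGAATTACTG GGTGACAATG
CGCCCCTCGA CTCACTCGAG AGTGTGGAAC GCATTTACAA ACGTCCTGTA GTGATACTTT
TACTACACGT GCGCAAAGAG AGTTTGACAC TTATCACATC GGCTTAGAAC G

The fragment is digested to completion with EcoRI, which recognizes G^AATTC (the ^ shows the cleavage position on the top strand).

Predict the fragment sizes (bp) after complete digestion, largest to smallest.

EcoRI sites (GAATTC) start at positions 18, 89.
EcoRI cuts after the first base of each site, so after positions 18, 89.
Linear molecule, 2 cuts → 3 fragments:
  1–18 → 18 bp
  19–89 → 71 bp
  90–231 → 142 bp
Sorted largest to smallest: 142, 71, 18 bp.

142, 71, 18 bp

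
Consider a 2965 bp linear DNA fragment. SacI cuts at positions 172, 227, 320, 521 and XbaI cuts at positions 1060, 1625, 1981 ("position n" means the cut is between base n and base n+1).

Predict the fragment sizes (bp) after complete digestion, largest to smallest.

984, 565, 539, 356, 201, 172, 93, 55 bp

Combined cut positions (sorted): 172, 227, 320, 521, 1060, 1625, 1981.
Linear molecule, 7 cuts → 8 fragments:
  172 − 0 = 172 bp
  227 − 172 = 55 bp
  320 − 227 = 93 bp
  521 − 320 = 201 bp
  1060 − 521 = 539 bp
  1625 − 1060 = 565 bp
  1981 − 1625 = 356 bp
  2965 − 1981 = 984 bp
Sorted largest to smallest: 984, 565, 539, 356, 201, 172, 93, 55 bp.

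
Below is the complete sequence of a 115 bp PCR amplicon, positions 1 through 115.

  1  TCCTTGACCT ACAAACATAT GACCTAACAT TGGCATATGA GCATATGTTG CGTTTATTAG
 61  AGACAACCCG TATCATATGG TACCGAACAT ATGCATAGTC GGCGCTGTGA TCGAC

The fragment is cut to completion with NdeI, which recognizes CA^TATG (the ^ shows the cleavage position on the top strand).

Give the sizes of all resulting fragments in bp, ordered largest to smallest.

32, 26, 18, 17, 14, 8 bp

NdeI sites (CATATG) start at positions 16, 34, 42, 74, 88.
NdeI cuts after base 2 of each site, so after positions 17, 35, 43, 75, 89.
Linear molecule, 5 cuts → 6 fragments:
  1–17 → 17 bp
  18–35 → 18 bp
  36–43 → 8 bp
  44–75 → 32 bp
  76–89 → 14 bp
  90–115 → 26 bp
Sorted largest to smallest: 32, 26, 18, 17, 14, 8 bp.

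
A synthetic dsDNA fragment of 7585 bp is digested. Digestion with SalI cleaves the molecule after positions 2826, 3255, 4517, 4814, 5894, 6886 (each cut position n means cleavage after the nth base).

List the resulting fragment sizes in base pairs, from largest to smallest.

Linear molecule, 6 cuts → 7 fragments:
  2826 − 0 = 2826 bp
  3255 − 2826 = 429 bp
  4517 − 3255 = 1262 bp
  4814 − 4517 = 297 bp
  5894 − 4814 = 1080 bp
  6886 − 5894 = 992 bp
  7585 − 6886 = 699 bp
Sorted largest to smallest: 2826, 1262, 1080, 992, 699, 429, 297 bp.

2826, 1262, 1080, 992, 699, 429, 297 bp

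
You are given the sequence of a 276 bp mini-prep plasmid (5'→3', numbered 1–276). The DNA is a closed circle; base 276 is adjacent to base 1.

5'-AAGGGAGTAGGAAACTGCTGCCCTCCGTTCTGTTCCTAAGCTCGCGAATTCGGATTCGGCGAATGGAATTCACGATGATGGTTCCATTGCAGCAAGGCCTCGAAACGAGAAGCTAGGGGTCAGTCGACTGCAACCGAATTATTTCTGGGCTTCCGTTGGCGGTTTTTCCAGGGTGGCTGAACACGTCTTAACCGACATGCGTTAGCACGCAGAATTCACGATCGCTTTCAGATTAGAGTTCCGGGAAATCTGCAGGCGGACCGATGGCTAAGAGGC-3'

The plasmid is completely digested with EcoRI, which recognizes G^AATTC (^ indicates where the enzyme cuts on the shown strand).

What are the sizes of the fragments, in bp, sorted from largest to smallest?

146, 110, 20 bp

EcoRI sites (GAATTC) start at positions 46, 66, 212.
EcoRI cuts after the first base of each site, so after positions 46, 66, 212.
Circular molecule, 3 cuts → 3 fragments:
  47–66 → 20 bp
  67–212 → 146 bp
  213–276 then 1–46 → 64 + 46 = 110 bp
Sorted largest to smallest: 146, 110, 20 bp.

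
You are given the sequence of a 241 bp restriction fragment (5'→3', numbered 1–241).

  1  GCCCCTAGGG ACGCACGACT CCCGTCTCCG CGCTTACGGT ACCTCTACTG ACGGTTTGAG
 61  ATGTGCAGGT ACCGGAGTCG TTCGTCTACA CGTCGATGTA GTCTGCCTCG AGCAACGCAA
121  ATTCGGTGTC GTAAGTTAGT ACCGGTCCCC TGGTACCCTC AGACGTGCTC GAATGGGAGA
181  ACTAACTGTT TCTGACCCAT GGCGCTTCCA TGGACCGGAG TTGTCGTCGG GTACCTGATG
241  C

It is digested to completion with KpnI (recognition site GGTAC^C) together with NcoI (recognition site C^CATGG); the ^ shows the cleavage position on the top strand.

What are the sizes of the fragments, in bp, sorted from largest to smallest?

KpnI sites (GGTACC) start at positions 38, 68, 152, 230.
KpnI cuts after base 5 of each site (before the last base), so after positions 42, 72, 156, 234.
NcoI sites (CCATGG) start at positions 197, 208.
NcoI cuts after the first base of each site, so after positions 197, 208.
Combined cut positions: 42, 72, 156, 197, 208, 234.
Linear molecule, 6 cuts → 7 fragments:
  1–42 → 42 bp
  43–72 → 30 bp
  73–156 → 84 bp
  157–197 → 41 bp
  198–208 → 11 bp
  209–234 → 26 bp
  235–241 → 7 bp
Sorted largest to smallest: 84, 42, 41, 30, 26, 11, 7 bp.

84, 42, 41, 30, 26, 11, 7 bp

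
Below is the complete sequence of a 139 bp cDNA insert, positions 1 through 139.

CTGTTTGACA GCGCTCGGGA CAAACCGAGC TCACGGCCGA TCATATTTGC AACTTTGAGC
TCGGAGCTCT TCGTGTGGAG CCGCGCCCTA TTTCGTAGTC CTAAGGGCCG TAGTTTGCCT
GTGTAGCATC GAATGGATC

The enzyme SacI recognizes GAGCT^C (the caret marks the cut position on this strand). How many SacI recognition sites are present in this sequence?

GAGCTC occurs starting at positions 27, 57, 64.
SacI cuts at 3 sites.

3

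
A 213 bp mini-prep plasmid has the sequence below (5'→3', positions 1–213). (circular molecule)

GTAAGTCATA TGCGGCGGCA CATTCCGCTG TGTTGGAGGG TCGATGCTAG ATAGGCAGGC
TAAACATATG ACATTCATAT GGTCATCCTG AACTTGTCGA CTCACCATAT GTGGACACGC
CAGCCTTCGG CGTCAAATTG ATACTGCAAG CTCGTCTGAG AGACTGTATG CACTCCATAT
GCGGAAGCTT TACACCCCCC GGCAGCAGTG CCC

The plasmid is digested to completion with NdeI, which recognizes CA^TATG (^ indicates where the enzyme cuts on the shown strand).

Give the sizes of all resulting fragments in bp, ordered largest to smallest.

70, 58, 44, 30, 11 bp

NdeI sites (CATATG) start at positions 7, 65, 76, 106, 176.
NdeI cuts after base 2 of each site, so after positions 8, 66, 77, 107, 177.
Circular molecule, 5 cuts → 5 fragments:
  9–66 → 58 bp
  67–77 → 11 bp
  78–107 → 30 bp
  108–177 → 70 bp
  178–213 then 1–8 → 36 + 8 = 44 bp
Sorted largest to smallest: 70, 58, 44, 30, 11 bp.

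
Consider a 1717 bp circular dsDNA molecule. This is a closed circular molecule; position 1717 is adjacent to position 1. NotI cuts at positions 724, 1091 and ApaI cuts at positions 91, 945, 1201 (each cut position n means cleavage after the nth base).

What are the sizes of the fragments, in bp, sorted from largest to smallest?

633, 607, 221, 146, 110 bp

Combined cut positions (sorted): 91, 724, 945, 1091, 1201.
Circular molecule, 5 cuts → 5 fragments:
  724 − 91 = 633 bp
  945 − 724 = 221 bp
  1091 − 945 = 146 bp
  1201 − 1091 = 110 bp
  wrap: 1717 − 1201 + 91 = 607 bp
Sorted largest to smallest: 633, 607, 221, 146, 110 bp.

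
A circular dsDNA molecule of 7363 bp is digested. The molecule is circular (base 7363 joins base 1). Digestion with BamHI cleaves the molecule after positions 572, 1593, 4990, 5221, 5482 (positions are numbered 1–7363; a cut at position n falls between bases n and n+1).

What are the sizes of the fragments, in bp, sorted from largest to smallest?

Circular molecule, 5 cuts → 5 fragments:
  1593 − 572 = 1021 bp
  4990 − 1593 = 3397 bp
  5221 − 4990 = 231 bp
  5482 − 5221 = 261 bp
  wrap: 7363 − 5482 + 572 = 2453 bp
Sorted largest to smallest: 3397, 2453, 1021, 261, 231 bp.

3397, 2453, 1021, 261, 231 bp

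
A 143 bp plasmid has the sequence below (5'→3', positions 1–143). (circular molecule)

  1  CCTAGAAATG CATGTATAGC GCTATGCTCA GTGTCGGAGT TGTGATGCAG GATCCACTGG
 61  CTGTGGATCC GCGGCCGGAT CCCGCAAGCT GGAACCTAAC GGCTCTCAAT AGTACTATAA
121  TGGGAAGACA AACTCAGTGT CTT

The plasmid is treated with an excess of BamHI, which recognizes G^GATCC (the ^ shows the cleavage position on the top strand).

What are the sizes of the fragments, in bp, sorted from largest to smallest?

BamHI sites (GGATCC) start at positions 50, 65, 77.
BamHI cuts after the first base of each site, so after positions 50, 65, 77.
Circular molecule, 3 cuts → 3 fragments:
  51–65 → 15 bp
  66–77 → 12 bp
  78–143 then 1–50 → 66 + 50 = 116 bp
Sorted largest to smallest: 116, 15, 12 bp.

116, 15, 12 bp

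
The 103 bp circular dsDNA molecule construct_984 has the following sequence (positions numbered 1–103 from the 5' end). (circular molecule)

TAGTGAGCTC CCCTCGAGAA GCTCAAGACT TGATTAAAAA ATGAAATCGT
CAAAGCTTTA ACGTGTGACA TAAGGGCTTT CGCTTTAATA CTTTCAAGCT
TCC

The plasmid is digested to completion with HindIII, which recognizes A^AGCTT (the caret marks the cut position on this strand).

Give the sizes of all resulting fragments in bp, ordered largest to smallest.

60, 43 bp

HindIII sites (AAGCTT) start at positions 53, 96.
HindIII cuts after the first base of each site, so after positions 53, 96.
Circular molecule, 2 cuts → 2 fragments:
  54–96 → 43 bp
  97–103 then 1–53 → 7 + 53 = 60 bp
Sorted largest to smallest: 60, 43 bp.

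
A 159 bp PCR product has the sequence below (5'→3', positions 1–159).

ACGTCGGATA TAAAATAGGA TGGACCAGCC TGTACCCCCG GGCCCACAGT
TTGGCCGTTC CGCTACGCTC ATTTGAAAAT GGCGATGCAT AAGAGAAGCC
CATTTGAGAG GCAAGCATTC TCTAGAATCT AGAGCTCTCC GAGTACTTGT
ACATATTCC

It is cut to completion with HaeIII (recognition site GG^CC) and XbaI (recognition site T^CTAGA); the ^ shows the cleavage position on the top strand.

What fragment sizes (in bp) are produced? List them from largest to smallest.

67, 42, 31, 12, 7 bp

HaeIII sites (GGCC) start at positions 41, 53.
HaeIII cuts after base 2 of each site, so after positions 42, 54.
XbaI sites (TCTAGA) start at positions 121, 128.
XbaI cuts after the first base of each site, so after positions 121, 128.
Combined cut positions: 42, 54, 121, 128.
Linear molecule, 4 cuts → 5 fragments:
  1–42 → 42 bp
  43–54 → 12 bp
  55–121 → 67 bp
  122–128 → 7 bp
  129–159 → 31 bp
Sorted largest to smallest: 67, 42, 31, 12, 7 bp.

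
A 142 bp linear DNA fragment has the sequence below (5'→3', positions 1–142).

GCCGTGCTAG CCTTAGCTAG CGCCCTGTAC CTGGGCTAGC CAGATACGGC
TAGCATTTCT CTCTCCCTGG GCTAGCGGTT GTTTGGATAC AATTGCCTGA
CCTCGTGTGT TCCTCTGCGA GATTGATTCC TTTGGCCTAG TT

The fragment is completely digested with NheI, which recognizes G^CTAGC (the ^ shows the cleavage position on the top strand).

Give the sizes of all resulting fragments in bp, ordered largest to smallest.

NheI sites (GCTAGC) start at positions 6, 16, 35, 49, 71.
NheI cuts after the first base of each site, so after positions 6, 16, 35, 49, 71.
Linear molecule, 5 cuts → 6 fragments:
  1–6 → 6 bp
  7–16 → 10 bp
  17–35 → 19 bp
  36–49 → 14 bp
  50–71 → 22 bp
  72–142 → 71 bp
Sorted largest to smallest: 71, 22, 19, 14, 10, 6 bp.

71, 22, 19, 14, 10, 6 bp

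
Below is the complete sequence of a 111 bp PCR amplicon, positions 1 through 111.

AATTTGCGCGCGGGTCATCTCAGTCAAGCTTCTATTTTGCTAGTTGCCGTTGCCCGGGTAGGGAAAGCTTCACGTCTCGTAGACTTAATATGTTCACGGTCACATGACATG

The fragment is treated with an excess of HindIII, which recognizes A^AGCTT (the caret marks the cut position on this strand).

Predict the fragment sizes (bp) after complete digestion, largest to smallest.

46, 39, 26 bp

HindIII sites (AAGCTT) start at positions 26, 65.
HindIII cuts after the first base of each site, so after positions 26, 65.
Linear molecule, 2 cuts → 3 fragments:
  1–26 → 26 bp
  27–65 → 39 bp
  66–111 → 46 bp
Sorted largest to smallest: 46, 39, 26 bp.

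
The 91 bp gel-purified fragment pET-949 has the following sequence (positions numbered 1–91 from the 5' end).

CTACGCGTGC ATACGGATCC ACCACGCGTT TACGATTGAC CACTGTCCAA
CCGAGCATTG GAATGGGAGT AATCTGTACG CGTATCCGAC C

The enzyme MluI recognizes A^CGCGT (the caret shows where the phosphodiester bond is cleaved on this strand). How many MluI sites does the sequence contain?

3

ACGCGT occurs starting at positions 3, 24, 78.
MluI cuts at 3 sites.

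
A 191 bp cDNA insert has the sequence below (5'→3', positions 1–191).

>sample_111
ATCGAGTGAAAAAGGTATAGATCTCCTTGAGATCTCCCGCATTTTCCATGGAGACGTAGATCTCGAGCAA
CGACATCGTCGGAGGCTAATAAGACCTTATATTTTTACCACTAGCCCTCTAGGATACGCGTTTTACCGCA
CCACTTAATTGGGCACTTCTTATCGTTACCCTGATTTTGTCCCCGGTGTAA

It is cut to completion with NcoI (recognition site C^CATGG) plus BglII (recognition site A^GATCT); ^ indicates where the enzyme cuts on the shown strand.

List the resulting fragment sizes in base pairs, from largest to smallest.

133, 19, 16, 12, 11 bp

The NcoI site (CCATGG) starts at position 46.
NcoI cuts after the first base of each site, so after position 46.
BglII sites (AGATCT) start at positions 19, 30, 58.
BglII cuts after the first base of each site, so after positions 19, 30, 58.
Combined cut positions: 19, 30, 46, 58.
Linear molecule, 4 cuts → 5 fragments:
  1–19 → 19 bp
  20–30 → 11 bp
  31–46 → 16 bp
  47–58 → 12 bp
  59–191 → 133 bp
Sorted largest to smallest: 133, 19, 16, 12, 11 bp.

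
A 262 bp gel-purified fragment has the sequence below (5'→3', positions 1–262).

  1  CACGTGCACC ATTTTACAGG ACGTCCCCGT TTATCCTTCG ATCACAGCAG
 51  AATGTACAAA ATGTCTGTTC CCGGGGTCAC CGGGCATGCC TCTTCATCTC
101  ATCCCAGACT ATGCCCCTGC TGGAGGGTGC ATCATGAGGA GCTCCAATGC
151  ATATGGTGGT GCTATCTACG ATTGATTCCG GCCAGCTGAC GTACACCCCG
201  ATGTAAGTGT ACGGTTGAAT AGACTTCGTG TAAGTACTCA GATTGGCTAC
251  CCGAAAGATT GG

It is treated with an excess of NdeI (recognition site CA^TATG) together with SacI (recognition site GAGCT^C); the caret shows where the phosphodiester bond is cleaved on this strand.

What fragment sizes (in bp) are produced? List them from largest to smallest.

143, 111, 8 bp

The NdeI site (CATATG) starts at position 150.
NdeI cuts after base 2 of each site, so after position 151.
The SacI site (GAGCTC) starts at position 139.
SacI cuts after base 5 of each site (before the last base), so after position 143.
Combined cut positions: 143, 151.
Linear molecule, 2 cuts → 3 fragments:
  1–143 → 143 bp
  144–151 → 8 bp
  152–262 → 111 bp
Sorted largest to smallest: 143, 111, 8 bp.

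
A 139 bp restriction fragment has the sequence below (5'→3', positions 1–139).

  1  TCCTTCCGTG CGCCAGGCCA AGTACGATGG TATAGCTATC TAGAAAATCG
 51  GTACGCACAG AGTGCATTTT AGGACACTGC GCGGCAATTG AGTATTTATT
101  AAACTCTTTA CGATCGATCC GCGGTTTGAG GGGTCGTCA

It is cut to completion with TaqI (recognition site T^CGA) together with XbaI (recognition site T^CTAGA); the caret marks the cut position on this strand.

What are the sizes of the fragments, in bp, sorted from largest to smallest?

75, 39, 25 bp

The TaqI site (TCGA) starts at position 114.
TaqI cuts after the first base of each site, so after position 114.
The XbaI site (TCTAGA) starts at position 39.
XbaI cuts after the first base of each site, so after position 39.
Combined cut positions: 39, 114.
Linear molecule, 2 cuts → 3 fragments:
  1–39 → 39 bp
  40–114 → 75 bp
  115–139 → 25 bp
Sorted largest to smallest: 75, 39, 25 bp.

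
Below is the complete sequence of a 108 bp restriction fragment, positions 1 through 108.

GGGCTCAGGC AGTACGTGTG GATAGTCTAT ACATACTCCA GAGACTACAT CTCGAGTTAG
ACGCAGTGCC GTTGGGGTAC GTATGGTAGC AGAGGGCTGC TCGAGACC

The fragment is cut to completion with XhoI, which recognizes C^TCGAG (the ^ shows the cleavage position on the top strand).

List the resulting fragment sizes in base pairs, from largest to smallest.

XhoI sites (CTCGAG) start at positions 51, 100.
XhoI cuts after the first base of each site, so after positions 51, 100.
Linear molecule, 2 cuts → 3 fragments:
  1–51 → 51 bp
  52–100 → 49 bp
  101–108 → 8 bp
Sorted largest to smallest: 51, 49, 8 bp.

51, 49, 8 bp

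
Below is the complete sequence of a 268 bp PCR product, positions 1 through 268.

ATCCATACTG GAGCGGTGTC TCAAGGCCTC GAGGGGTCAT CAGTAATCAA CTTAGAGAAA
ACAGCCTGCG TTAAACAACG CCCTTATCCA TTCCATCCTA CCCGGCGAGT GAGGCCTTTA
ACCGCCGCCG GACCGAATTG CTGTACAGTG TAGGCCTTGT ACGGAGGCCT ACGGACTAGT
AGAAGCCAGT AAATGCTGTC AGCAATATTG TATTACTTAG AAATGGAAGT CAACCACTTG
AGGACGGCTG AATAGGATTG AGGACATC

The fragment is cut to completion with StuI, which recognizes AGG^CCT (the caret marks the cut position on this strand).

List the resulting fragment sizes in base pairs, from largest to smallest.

StuI sites (AGGCCT) start at positions 24, 112, 152, 165.
StuI cuts after base 3 of each site, so after positions 26, 114, 154, 167.
Linear molecule, 4 cuts → 5 fragments:
  1–26 → 26 bp
  27–114 → 88 bp
  115–154 → 40 bp
  155–167 → 13 bp
  168–268 → 101 bp
Sorted largest to smallest: 101, 88, 40, 26, 13 bp.

101, 88, 40, 26, 13 bp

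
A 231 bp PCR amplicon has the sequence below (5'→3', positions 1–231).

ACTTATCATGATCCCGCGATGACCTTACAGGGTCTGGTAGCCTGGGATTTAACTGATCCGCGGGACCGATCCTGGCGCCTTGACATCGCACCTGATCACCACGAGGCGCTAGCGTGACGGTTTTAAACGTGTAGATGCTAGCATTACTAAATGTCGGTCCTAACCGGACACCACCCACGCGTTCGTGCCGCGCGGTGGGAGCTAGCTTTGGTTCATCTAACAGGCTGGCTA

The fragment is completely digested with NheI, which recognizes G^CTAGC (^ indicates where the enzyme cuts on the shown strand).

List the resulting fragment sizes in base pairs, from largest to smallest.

NheI sites (GCTAGC) start at positions 108, 137, 201.
NheI cuts after the first base of each site, so after positions 108, 137, 201.
Linear molecule, 3 cuts → 4 fragments:
  1–108 → 108 bp
  109–137 → 29 bp
  138–201 → 64 bp
  202–231 → 30 bp
Sorted largest to smallest: 108, 64, 30, 29 bp.

108, 64, 30, 29 bp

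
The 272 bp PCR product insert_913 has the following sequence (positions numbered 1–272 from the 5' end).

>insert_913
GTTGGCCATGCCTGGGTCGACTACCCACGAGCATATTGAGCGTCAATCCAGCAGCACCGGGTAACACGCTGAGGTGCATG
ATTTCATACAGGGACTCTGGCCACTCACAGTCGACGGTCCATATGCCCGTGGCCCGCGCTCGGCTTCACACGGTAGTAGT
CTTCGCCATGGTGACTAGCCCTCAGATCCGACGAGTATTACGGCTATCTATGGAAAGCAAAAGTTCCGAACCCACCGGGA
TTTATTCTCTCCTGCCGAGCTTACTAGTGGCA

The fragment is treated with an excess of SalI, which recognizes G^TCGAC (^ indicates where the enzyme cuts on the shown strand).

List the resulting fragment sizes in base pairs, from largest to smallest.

162, 94, 16 bp

SalI sites (GTCGAC) start at positions 16, 110.
SalI cuts after the first base of each site, so after positions 16, 110.
Linear molecule, 2 cuts → 3 fragments:
  1–16 → 16 bp
  17–110 → 94 bp
  111–272 → 162 bp
Sorted largest to smallest: 162, 94, 16 bp.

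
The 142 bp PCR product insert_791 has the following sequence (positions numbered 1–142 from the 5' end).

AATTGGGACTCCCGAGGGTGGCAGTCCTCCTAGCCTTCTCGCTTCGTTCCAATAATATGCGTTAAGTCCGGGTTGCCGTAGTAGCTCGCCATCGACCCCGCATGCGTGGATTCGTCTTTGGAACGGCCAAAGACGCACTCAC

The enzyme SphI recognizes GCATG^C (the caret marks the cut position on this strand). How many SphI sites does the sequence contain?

1

GCATGC occurs starting at position 100.
SphI cuts at 1 site.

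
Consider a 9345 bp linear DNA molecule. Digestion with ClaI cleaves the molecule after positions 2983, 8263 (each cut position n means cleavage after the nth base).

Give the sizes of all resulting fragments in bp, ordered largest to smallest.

Linear molecule, 2 cuts → 3 fragments:
  2983 − 0 = 2983 bp
  8263 − 2983 = 5280 bp
  9345 − 8263 = 1082 bp
Sorted largest to smallest: 5280, 2983, 1082 bp.

5280, 2983, 1082 bp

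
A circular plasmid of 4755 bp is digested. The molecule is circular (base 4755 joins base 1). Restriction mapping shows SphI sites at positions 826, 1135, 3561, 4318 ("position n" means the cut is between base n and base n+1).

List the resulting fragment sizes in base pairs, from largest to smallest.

2426, 1263, 757, 309 bp

Circular molecule, 4 cuts → 4 fragments:
  1135 − 826 = 309 bp
  3561 − 1135 = 2426 bp
  4318 − 3561 = 757 bp
  wrap: 4755 − 4318 + 826 = 1263 bp
Sorted largest to smallest: 2426, 1263, 757, 309 bp.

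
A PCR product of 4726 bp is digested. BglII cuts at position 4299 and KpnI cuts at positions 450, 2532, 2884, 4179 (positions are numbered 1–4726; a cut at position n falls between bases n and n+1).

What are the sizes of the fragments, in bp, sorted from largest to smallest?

Combined cut positions (sorted): 450, 2532, 2884, 4179, 4299.
Linear molecule, 5 cuts → 6 fragments:
  450 − 0 = 450 bp
  2532 − 450 = 2082 bp
  2884 − 2532 = 352 bp
  4179 − 2884 = 1295 bp
  4299 − 4179 = 120 bp
  4726 − 4299 = 427 bp
Sorted largest to smallest: 2082, 1295, 450, 427, 352, 120 bp.

2082, 1295, 450, 427, 352, 120 bp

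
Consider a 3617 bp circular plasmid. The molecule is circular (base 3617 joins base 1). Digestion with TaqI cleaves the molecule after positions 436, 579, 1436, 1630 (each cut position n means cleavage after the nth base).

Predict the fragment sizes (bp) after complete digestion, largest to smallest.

2423, 857, 194, 143 bp

Circular molecule, 4 cuts → 4 fragments:
  579 − 436 = 143 bp
  1436 − 579 = 857 bp
  1630 − 1436 = 194 bp
  wrap: 3617 − 1630 + 436 = 2423 bp
Sorted largest to smallest: 2423, 857, 194, 143 bp.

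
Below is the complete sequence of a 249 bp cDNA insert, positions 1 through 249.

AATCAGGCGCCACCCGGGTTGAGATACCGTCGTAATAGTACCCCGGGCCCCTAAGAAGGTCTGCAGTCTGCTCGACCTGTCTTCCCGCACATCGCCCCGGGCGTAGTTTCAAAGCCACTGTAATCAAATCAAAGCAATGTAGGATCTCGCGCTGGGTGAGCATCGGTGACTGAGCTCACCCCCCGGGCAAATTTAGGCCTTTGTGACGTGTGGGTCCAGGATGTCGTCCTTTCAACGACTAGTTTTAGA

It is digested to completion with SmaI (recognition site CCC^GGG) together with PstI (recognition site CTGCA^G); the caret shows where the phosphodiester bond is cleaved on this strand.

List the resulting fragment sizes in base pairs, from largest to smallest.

SmaI sites (CCCGGG) start at positions 13, 42, 96, 182.
SmaI cuts after base 3 of each site, so after positions 15, 44, 98, 184.
The PstI site (CTGCAG) starts at position 61.
PstI cuts after base 5 of each site (before the last base), so after position 65.
Combined cut positions: 15, 44, 65, 98, 184.
Linear molecule, 5 cuts → 6 fragments:
  1–15 → 15 bp
  16–44 → 29 bp
  45–65 → 21 bp
  66–98 → 33 bp
  99–184 → 86 bp
  185–249 → 65 bp
Sorted largest to smallest: 86, 65, 33, 29, 21, 15 bp.

86, 65, 33, 29, 21, 15 bp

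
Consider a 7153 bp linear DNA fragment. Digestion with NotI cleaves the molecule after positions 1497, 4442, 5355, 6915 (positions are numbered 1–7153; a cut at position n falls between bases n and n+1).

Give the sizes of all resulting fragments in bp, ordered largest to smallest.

2945, 1560, 1497, 913, 238 bp

Linear molecule, 4 cuts → 5 fragments:
  1497 − 0 = 1497 bp
  4442 − 1497 = 2945 bp
  5355 − 4442 = 913 bp
  6915 − 5355 = 1560 bp
  7153 − 6915 = 238 bp
Sorted largest to smallest: 2945, 1560, 1497, 913, 238 bp.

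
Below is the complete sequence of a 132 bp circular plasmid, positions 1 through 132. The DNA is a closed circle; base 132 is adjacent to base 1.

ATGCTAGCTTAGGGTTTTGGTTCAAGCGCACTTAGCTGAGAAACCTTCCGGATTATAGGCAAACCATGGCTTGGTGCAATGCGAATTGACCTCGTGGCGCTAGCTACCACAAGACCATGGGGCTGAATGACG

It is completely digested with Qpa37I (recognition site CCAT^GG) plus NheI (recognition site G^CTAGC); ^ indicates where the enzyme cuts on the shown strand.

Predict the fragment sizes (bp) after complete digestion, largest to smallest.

Qpa37I sites (CCATGG) start at positions 64, 115.
Qpa37I cuts after base 4 of each site, so after positions 67, 118.
NheI sites (GCTAGC) start at positions 3, 99.
NheI cuts after the first base of each site, so after positions 3, 99.
Combined cut positions: 3, 67, 99, 118.
Circular molecule, 4 cuts → 4 fragments:
  4–67 → 64 bp
  68–99 → 32 bp
  100–118 → 19 bp
  119–132 then 1–3 → 14 + 3 = 17 bp
Sorted largest to smallest: 64, 32, 19, 17 bp.

64, 32, 19, 17 bp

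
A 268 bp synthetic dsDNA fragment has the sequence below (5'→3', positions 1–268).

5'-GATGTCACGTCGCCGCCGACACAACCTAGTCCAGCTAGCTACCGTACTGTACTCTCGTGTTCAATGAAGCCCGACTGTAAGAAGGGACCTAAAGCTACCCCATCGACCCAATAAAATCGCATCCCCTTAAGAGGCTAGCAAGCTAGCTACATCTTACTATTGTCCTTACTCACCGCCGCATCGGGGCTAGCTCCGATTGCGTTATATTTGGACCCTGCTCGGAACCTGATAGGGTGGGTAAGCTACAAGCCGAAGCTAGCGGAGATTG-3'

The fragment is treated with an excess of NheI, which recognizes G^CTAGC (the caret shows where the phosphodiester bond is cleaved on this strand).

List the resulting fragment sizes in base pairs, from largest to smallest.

NheI sites (GCTAGC) start at positions 34, 134, 142, 186, 255.
NheI cuts after the first base of each site, so after positions 34, 134, 142, 186, 255.
Linear molecule, 5 cuts → 6 fragments:
  1–34 → 34 bp
  35–134 → 100 bp
  135–142 → 8 bp
  143–186 → 44 bp
  187–255 → 69 bp
  256–268 → 13 bp
Sorted largest to smallest: 100, 69, 44, 34, 13, 8 bp.

100, 69, 44, 34, 13, 8 bp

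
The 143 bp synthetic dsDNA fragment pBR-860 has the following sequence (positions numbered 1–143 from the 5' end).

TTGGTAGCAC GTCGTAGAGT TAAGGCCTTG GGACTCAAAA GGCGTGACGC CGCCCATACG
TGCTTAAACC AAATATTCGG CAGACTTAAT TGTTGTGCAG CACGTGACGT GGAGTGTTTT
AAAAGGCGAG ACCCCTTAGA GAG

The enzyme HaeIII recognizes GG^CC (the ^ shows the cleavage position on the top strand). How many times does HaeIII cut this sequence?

GGCC occurs starting at position 24.
HaeIII cuts at 1 site.

1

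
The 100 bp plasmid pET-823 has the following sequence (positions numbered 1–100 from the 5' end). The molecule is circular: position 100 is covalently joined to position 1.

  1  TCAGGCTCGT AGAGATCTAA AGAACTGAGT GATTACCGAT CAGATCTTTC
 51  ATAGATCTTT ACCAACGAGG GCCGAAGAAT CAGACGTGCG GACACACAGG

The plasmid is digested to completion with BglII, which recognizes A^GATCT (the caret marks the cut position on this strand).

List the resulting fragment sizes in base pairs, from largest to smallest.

BglII sites (AGATCT) start at positions 13, 42, 53.
BglII cuts after the first base of each site, so after positions 13, 42, 53.
Circular molecule, 3 cuts → 3 fragments:
  14–42 → 29 bp
  43–53 → 11 bp
  54–100 then 1–13 → 47 + 13 = 60 bp
Sorted largest to smallest: 60, 29, 11 bp.

60, 29, 11 bp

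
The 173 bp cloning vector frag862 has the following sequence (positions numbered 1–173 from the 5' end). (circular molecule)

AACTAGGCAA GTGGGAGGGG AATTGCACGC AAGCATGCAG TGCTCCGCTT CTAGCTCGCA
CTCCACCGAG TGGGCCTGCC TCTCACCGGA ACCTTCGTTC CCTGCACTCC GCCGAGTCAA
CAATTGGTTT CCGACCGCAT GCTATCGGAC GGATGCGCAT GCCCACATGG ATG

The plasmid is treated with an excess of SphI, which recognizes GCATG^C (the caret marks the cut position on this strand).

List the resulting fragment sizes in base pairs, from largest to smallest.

104, 49, 20 bp

SphI sites (GCATGC) start at positions 33, 137, 157.
SphI cuts after base 5 of each site (before the last base), so after positions 37, 141, 161.
Circular molecule, 3 cuts → 3 fragments:
  38–141 → 104 bp
  142–161 → 20 bp
  162–173 then 1–37 → 12 + 37 = 49 bp
Sorted largest to smallest: 104, 49, 20 bp.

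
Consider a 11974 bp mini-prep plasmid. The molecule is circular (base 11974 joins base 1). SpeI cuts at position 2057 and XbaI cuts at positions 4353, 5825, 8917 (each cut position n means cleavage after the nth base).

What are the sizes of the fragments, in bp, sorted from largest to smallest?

5114, 3092, 2296, 1472 bp

Combined cut positions (sorted): 2057, 4353, 5825, 8917.
Circular molecule, 4 cuts → 4 fragments:
  4353 − 2057 = 2296 bp
  5825 − 4353 = 1472 bp
  8917 − 5825 = 3092 bp
  wrap: 11974 − 8917 + 2057 = 5114 bp
Sorted largest to smallest: 5114, 3092, 2296, 1472 bp.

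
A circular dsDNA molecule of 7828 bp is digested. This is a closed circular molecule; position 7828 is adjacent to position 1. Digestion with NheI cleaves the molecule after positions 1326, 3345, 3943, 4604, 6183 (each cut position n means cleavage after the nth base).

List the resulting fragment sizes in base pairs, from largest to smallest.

Circular molecule, 5 cuts → 5 fragments:
  3345 − 1326 = 2019 bp
  3943 − 3345 = 598 bp
  4604 − 3943 = 661 bp
  6183 − 4604 = 1579 bp
  wrap: 7828 − 6183 + 1326 = 2971 bp
Sorted largest to smallest: 2971, 2019, 1579, 661, 598 bp.

2971, 2019, 1579, 661, 598 bp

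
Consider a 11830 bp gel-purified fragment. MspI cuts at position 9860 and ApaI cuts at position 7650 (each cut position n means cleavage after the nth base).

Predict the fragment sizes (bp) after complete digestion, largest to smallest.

7650, 2210, 1970 bp

Combined cut positions (sorted): 7650, 9860.
Linear molecule, 2 cuts → 3 fragments:
  7650 − 0 = 7650 bp
  9860 − 7650 = 2210 bp
  11830 − 9860 = 1970 bp
Sorted largest to smallest: 7650, 2210, 1970 bp.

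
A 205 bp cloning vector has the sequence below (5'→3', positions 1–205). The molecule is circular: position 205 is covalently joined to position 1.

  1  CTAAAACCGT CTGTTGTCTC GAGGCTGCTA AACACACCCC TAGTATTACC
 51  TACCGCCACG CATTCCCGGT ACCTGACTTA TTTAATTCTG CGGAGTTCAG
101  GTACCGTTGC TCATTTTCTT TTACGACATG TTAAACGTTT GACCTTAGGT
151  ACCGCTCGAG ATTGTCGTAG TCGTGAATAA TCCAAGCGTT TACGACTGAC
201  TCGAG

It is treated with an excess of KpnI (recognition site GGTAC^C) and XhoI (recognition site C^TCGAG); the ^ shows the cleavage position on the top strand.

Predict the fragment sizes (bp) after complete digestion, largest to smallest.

54, 48, 45, 32, 23, 3 bp

KpnI sites (GGTACC) start at positions 68, 100, 148.
KpnI cuts after base 5 of each site (before the last base), so after positions 72, 104, 152.
XhoI sites (CTCGAG) start at positions 18, 155, 200.
XhoI cuts after the first base of each site, so after positions 18, 155, 200.
Combined cut positions: 18, 72, 104, 152, 155, 200.
Circular molecule, 6 cuts → 6 fragments:
  19–72 → 54 bp
  73–104 → 32 bp
  105–152 → 48 bp
  153–155 → 3 bp
  156–200 → 45 bp
  201–205 then 1–18 → 5 + 18 = 23 bp
Sorted largest to smallest: 54, 48, 45, 32, 23, 3 bp.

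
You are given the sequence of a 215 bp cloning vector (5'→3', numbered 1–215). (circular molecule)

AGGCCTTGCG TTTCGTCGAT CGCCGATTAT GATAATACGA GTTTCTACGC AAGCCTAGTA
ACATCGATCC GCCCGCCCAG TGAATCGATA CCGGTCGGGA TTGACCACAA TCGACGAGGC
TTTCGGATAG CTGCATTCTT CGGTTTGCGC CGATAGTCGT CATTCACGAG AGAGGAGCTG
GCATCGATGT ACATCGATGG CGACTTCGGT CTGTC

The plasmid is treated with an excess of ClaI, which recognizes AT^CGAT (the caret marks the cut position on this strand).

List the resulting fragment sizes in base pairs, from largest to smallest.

99, 85, 21, 10 bp

ClaI sites (ATCGAT) start at positions 63, 84, 183, 193.
ClaI cuts after base 2 of each site, so after positions 64, 85, 184, 194.
Circular molecule, 4 cuts → 4 fragments:
  65–85 → 21 bp
  86–184 → 99 bp
  185–194 → 10 bp
  195–215 then 1–64 → 21 + 64 = 85 bp
Sorted largest to smallest: 99, 85, 21, 10 bp.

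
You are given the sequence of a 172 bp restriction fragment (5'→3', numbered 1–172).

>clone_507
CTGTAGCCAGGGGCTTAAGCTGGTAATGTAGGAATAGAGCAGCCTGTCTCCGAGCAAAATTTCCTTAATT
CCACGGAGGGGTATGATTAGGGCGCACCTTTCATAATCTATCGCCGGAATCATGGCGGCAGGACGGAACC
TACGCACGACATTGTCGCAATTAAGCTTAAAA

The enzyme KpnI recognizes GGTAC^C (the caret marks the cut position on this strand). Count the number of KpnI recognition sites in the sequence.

0

No occurrence of GGTACC is present in the sequence.
KpnI does not cut: 0 sites.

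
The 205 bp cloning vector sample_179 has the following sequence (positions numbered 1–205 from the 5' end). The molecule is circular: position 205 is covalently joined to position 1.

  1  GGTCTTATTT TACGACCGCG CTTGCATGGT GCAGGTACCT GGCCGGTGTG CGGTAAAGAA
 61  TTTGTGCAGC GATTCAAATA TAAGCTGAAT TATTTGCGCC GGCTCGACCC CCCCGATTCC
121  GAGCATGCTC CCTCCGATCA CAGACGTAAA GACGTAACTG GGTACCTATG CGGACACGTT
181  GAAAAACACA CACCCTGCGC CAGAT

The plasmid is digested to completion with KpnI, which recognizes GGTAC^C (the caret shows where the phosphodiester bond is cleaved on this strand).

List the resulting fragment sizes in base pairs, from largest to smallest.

127, 78 bp

KpnI sites (GGTACC) start at positions 34, 161.
KpnI cuts after base 5 of each site (before the last base), so after positions 38, 165.
Circular molecule, 2 cuts → 2 fragments:
  39–165 → 127 bp
  166–205 then 1–38 → 40 + 38 = 78 bp
Sorted largest to smallest: 127, 78 bp.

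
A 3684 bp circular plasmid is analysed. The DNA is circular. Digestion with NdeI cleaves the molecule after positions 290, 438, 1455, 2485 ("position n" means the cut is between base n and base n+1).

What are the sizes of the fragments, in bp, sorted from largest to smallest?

1489, 1030, 1017, 148 bp

Circular molecule, 4 cuts → 4 fragments:
  438 − 290 = 148 bp
  1455 − 438 = 1017 bp
  2485 − 1455 = 1030 bp
  wrap: 3684 − 2485 + 290 = 1489 bp
Sorted largest to smallest: 1489, 1030, 1017, 148 bp.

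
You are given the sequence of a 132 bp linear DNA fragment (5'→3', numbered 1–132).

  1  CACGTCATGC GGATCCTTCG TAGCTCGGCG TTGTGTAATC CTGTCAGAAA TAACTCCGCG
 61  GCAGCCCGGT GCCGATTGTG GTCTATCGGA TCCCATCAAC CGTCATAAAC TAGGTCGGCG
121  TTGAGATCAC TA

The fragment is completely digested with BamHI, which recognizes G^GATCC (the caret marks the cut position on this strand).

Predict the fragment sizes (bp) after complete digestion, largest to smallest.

BamHI sites (GGATCC) start at positions 11, 88.
BamHI cuts after the first base of each site, so after positions 11, 88.
Linear molecule, 2 cuts → 3 fragments:
  1–11 → 11 bp
  12–88 → 77 bp
  89–132 → 44 bp
Sorted largest to smallest: 77, 44, 11 bp.

77, 44, 11 bp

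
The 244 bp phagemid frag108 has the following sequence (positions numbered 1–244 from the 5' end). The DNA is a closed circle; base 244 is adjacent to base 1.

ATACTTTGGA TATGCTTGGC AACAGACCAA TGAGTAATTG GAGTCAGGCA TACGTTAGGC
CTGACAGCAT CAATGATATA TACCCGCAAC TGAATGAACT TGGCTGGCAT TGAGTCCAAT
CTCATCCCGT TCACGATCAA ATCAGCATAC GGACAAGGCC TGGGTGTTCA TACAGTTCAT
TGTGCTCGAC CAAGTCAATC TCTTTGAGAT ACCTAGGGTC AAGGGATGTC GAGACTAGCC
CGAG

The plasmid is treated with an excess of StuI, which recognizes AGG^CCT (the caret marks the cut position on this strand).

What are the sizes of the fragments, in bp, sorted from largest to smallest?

145, 99 bp

StuI sites (AGGCCT) start at positions 57, 156.
StuI cuts after base 3 of each site, so after positions 59, 158.
Circular molecule, 2 cuts → 2 fragments:
  60–158 → 99 bp
  159–244 then 1–59 → 86 + 59 = 145 bp
Sorted largest to smallest: 145, 99 bp.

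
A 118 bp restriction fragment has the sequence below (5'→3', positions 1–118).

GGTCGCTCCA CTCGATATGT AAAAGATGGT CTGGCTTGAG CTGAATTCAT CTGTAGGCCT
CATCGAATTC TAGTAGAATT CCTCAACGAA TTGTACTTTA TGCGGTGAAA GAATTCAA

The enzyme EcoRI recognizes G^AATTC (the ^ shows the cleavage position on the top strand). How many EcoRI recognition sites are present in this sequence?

GAATTC occurs starting at positions 43, 65, 76, 111.
EcoRI cuts at 4 sites.

4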